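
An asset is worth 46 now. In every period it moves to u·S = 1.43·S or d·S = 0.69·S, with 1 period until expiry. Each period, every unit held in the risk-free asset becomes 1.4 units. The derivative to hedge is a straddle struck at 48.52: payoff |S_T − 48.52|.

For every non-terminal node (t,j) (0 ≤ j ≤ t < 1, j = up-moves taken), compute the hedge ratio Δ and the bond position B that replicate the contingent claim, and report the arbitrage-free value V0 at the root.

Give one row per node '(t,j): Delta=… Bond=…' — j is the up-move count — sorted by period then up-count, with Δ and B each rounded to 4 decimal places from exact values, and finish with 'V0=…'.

(0,0): Delta=0.0141 Bond=11.6660
V0=12.3147

The replicating-portfolio and risk-neutral prices coincide; use p* = (1.4−0.69)/(1.43−0.69) = 0.9595 for the latter.
Terminal payoffs: V(1,0)=16.7800, V(1,1)=17.2600
Node (0,0) S=46.0000: V=(p*·17.2600+(1−p*)·16.7800)/1.4=12.3147; Δ=(17.2600−16.7800)/(65.7800−31.7400)=0.0141; B=V−Δ·S=11.6660
Check: Δ(0,0)·S0 + B(0,0) = 12.3147 = V0.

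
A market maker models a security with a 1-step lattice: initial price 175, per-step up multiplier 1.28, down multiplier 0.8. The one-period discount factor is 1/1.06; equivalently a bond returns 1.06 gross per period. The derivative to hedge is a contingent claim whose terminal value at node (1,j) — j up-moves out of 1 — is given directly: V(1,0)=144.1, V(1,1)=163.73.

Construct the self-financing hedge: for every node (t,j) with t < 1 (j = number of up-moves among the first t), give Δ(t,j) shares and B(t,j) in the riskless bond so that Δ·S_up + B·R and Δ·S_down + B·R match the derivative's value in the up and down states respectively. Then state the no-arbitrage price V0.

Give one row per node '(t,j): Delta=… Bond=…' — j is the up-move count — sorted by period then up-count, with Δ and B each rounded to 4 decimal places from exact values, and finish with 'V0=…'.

(0,0): Delta=0.2337 Bond=105.0786
V0=145.9744

Under the risk-neutral measure, an up-move has probability p* = (R−d)/(u−d) = 0.5417 and values discount at R = 1.06.
Terminal values V(1,·): V(1,0)=144.1000, V(1,1)=163.7300
  t=0,j=0: stock 175.0000 → up 224.0000 (V=163.7300), down 140.0000 (V=144.1000). Price 145.9744; hedge Δ=0.2337, bond B=105.0786.
The time-0 hedge costs 145.9744, which is the no-arbitrage price.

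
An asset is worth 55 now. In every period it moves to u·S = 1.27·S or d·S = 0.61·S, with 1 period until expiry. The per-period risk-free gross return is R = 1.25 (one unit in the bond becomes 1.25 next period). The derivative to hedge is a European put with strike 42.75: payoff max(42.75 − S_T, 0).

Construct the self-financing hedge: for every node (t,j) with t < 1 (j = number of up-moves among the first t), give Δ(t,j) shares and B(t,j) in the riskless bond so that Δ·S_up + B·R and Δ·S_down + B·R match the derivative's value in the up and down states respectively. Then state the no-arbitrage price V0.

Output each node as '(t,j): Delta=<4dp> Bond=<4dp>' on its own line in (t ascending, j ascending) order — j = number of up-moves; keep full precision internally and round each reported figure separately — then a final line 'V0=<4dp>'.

No-arbitrage ⇒ martingale measure with p* = (R−d)/(u−d) = 0.9697.
Payoff layer (t=1): V(1,0)=9.2000, V(1,1)=0.0000
  t=0,j=0: stock 55.0000 → up 69.8500 (V=0.0000), down 33.5500 (V=9.2000). Price 0.2230; hedge Δ=-0.2534, bond B=14.1624.
The time-0 hedge costs 0.2230, which is the no-arbitrage price.

(0,0): Delta=-0.2534 Bond=14.1624
V0=0.2230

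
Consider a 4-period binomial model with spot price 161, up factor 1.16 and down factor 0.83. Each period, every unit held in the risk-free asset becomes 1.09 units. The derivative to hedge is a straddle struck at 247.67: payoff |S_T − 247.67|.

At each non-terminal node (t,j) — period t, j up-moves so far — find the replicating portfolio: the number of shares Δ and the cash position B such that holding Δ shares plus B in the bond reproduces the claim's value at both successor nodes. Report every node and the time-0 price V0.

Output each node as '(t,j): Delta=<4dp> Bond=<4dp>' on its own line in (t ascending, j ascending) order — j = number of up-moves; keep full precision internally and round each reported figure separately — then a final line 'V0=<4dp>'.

Risk-neutral probability p* = (R−d)/(u−d) = (1.09−0.83)/(1.16−0.83) = 0.7879.
At expiry t=4: V(4,0)=171.2621, V(4,1)=140.8831, V(4,2)=98.4256, V(4,3)=39.0875, V(4,4)=43.8429
(3,0): S=92.0577. Δ = (V_up−V_dn)/(S_up−S_dn) = (140.8831−171.2621)/(106.7869−76.4079) = -1.0000. V = [p*·140.8831 + (1−p*)·171.2621]/1.09 = 135.1625. B = V − Δ·S = 227.2202.
(3,1): S=128.6590. Δ = (V_up−V_dn)/(S_up−S_dn) = (98.4256−140.8831)/(149.2444−106.7869) = -1.0000. V = [p*·98.4256 + (1−p*)·140.8831]/1.09 = 98.5612. B = V − Δ·S = 227.2202.
(3,2): S=179.8125. Δ = (V_up−V_dn)/(S_up−S_dn) = (39.0875−98.4256)/(208.5825−149.2444) = -1.0000. V = [p*·39.0875 + (1−p*)·98.4256]/1.09 = 47.4077. B = V − Δ·S = 227.2202.
(3,3): S=251.3043. Δ = (V_up−V_dn)/(S_up−S_dn) = (43.8429−39.0875)/(291.5129−208.5825) = 0.0573. V = [p*·43.8429 + (1−p*)·39.0875]/1.09 = 39.2974. B = V − Δ·S = 24.8869.
(2,0): S=110.9129. Δ = (V_up−V_dn)/(S_up−S_dn) = (98.5612−135.1625)/(128.6590−92.0577) = -1.0000. V = [p*·98.5612 + (1−p*)·135.1625]/1.09 = 97.5460. B = V − Δ·S = 208.4589.
(2,1): S=155.0108. Δ = (V_up−V_dn)/(S_up−S_dn) = (47.4077−98.5612)/(179.8125−128.6590) = -1.0000. V = [p*·47.4077 + (1−p*)·98.5612]/1.09 = 53.4481. B = V − Δ·S = 208.4589.
(2,2): S=216.6416. Δ = (V_up−V_dn)/(S_up−S_dn) = (39.2974−47.4077)/(251.3043−179.8125) = -0.1134. V = [p*·39.2974 + (1−p*)·47.4077]/1.09 = 37.6310. B = V − Δ·S = 62.2074.
(1,0): S=133.6300. Δ = (V_up−V_dn)/(S_up−S_dn) = (53.4481−97.5460)/(155.0108−110.9129) = -1.0000. V = [p*·53.4481 + (1−p*)·97.5460]/1.09 = 57.6167. B = V − Δ·S = 191.2467.
(1,1): S=186.7600. Δ = (V_up−V_dn)/(S_up−S_dn) = (37.6310−53.4481)/(216.6416−155.0108) = -0.2566. V = [p*·37.6310 + (1−p*)·53.4481]/1.09 = 37.6020. B = V − Δ·S = 85.5325.
(0,0): S=161.0000. Δ = (V_up−V_dn)/(S_up−S_dn) = (37.6020−57.6167)/(186.7600−133.6300) = -0.3767. V = [p*·37.6020 + (1−p*)·57.6167]/1.09 = 38.3922. B = V − Δ·S = 99.0429.
Check: Δ(0,0)·S0 + B(0,0) = 38.3922 = V0.

(0,0): Delta=-0.3767 Bond=99.0429
(1,0): Delta=-1.0000 Bond=191.2467
(1,1): Delta=-0.2566 Bond=85.5325
(2,0): Delta=-1.0000 Bond=208.4589
(2,1): Delta=-1.0000 Bond=208.4589
(2,2): Delta=-0.1134 Bond=62.2074
(3,0): Delta=-1.0000 Bond=227.2202
(3,1): Delta=-1.0000 Bond=227.2202
(3,2): Delta=-1.0000 Bond=227.2202
(3,3): Delta=0.0573 Bond=24.8869
V0=38.3922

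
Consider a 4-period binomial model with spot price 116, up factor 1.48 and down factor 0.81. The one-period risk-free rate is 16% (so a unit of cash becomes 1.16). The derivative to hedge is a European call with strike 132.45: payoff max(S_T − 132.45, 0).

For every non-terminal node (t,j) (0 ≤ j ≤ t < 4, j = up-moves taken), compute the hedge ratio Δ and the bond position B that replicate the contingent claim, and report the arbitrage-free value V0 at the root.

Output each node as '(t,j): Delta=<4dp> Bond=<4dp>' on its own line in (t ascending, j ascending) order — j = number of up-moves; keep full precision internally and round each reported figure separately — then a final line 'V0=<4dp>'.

(0,0): Delta=0.8415 Bond=-47.2072
(1,0): Delta=0.6460 Bond=-36.3956
(1,1): Delta=0.9393 Bond=-71.5509
(2,0): Delta=0.3025 Bond=-16.0777
(2,1): Delta=0.8179 Bond=-66.1193
(2,2): Delta=1.0000 Bond=-98.4319
(3,0): Delta=0.0000 Bond=0.0000
(3,1): Delta=0.4539 Bond=-35.7018
(3,2): Delta=1.0000 Bond=-114.1810
(3,3): Delta=1.0000 Bond=-114.1810
V0=50.4022

The replicating-portfolio and risk-neutral prices coincide; use p* = (1.16−0.81)/(1.48−0.81) = 0.5224 for the latter.
At expiry t=4: V(4,0)=0.0000, V(4,1)=0.0000, V(4,2)=34.2561, V(4,3)=172.1488, V(4,4)=424.1009
(3,0): S=61.6472. Δ = (V_up−V_dn)/(S_up−S_dn) = (0.0000−0.0000)/(91.2378−49.9342) = 0.0000. V = [p*·0.0000 + (1−p*)·0.0000]/1.16 = 0.0000. B = V − Δ·S = 0.0000.
(3,1): S=112.6392. Δ = (V_up−V_dn)/(S_up−S_dn) = (34.2561−0.0000)/(166.7061−91.2378) = 0.4539. V = [p*·34.2561 + (1−p*)·0.0000]/1.16 = 15.4267. B = V − Δ·S = -35.7018.
(3,2): S=205.8100. Δ = (V_up−V_dn)/(S_up−S_dn) = (172.1488−34.2561)/(304.5988−166.7061) = 1.0000. V = [p*·172.1488 + (1−p*)·34.2561]/1.16 = 91.6289. B = V − Δ·S = -114.1810.
(3,3): S=376.0479. Δ = (V_up−V_dn)/(S_up−S_dn) = (424.1009−172.1488)/(556.5509−304.5988) = 1.0000. V = [p*·424.1009 + (1−p*)·172.1488]/1.16 = 261.8668. B = V − Δ·S = -114.1810.
(2,0): S=76.1076. Δ = (V_up−V_dn)/(S_up−S_dn) = (15.4267−0.0000)/(112.6392−61.6472) = 0.3025. V = [p*·15.4267 + (1−p*)·0.0000]/1.16 = 6.9472. B = V − Δ·S = -16.0777.
(2,1): S=139.0608. Δ = (V_up−V_dn)/(S_up−S_dn) = (91.6289−15.4267)/(205.8100−112.6392) = 0.8179. V = [p*·91.6289 + (1−p*)·15.4267]/1.16 = 47.6154. B = V − Δ·S = -66.1193.
(2,2): S=254.0864. Δ = (V_up−V_dn)/(S_up−S_dn) = (261.8668−91.6289)/(376.0479−205.8100) = 1.0000. V = [p*·261.8668 + (1−p*)·91.6289]/1.16 = 155.6545. B = V − Δ·S = -98.4319.
(1,0): S=93.9600. Δ = (V_up−V_dn)/(S_up−S_dn) = (47.6154−6.9472)/(139.0608−76.1076) = 0.6460. V = [p*·47.6154 + (1−p*)·6.9472]/1.16 = 24.3032. B = V − Δ·S = -36.3956.
(1,1): S=171.6800. Δ = (V_up−V_dn)/(S_up−S_dn) = (155.6545−47.6154)/(254.0864−139.0608) = 0.9393. V = [p*·155.6545 + (1−p*)·47.6154]/1.16 = 89.7015. B = V − Δ·S = -71.5509.
(0,0): S=116.0000. Δ = (V_up−V_dn)/(S_up−S_dn) = (89.7015−24.3032)/(171.6800−93.9600) = 0.8415. V = [p*·89.7015 + (1−p*)·24.3032]/1.16 = 50.4022. B = V − Δ·S = -47.2072.
Each (Δ,B) replicates both successor values, so the strategy is self-financing and V0 is arbitrage-free.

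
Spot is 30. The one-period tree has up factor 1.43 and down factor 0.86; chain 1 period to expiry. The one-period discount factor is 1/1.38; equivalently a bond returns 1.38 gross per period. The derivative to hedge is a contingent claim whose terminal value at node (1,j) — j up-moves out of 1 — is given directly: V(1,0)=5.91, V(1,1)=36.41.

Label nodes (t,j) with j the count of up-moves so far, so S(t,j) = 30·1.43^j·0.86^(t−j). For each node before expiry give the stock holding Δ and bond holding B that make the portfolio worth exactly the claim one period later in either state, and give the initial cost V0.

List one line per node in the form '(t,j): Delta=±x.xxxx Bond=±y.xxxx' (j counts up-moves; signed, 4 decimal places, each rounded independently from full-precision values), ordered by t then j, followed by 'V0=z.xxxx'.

The replicating-portfolio and risk-neutral prices coincide; use p* = (1.38−0.86)/(1.43−0.86) = 0.9123 for the latter.
At expiry t=1: V(1,0)=5.9100, V(1,1)=36.4100
(0,0): S=30.0000. Δ = (V_up−V_dn)/(S_up−S_dn) = (36.4100−5.9100)/(42.9000−25.8000) = 1.7836. V = [p*·36.4100 + (1−p*)·5.9100]/1.38 = 24.4453. B = V − Δ·S = -29.0634.
The time-0 hedge costs 24.4453, which is the no-arbitrage price.

(0,0): Delta=1.7836 Bond=-29.0634
V0=24.4453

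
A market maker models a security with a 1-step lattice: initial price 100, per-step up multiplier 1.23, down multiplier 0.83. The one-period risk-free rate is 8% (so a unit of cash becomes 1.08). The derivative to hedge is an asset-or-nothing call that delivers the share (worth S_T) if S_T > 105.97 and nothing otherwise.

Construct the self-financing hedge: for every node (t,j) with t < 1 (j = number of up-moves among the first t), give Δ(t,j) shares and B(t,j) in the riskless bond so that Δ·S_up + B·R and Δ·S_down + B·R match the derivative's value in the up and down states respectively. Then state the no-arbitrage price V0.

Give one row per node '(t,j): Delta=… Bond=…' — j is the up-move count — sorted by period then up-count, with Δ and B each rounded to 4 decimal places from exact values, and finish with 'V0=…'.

No-arbitrage ⇒ martingale measure with p* = (R−d)/(u−d) = 0.6250.
Terminal payoffs: V(1,0)=0.0000, V(1,1)=123.0000
(0,0): S=100.0000. Δ = (V_up−V_dn)/(S_up−S_dn) = (123.0000−0.0000)/(123.0000−83.0000) = 3.0750. V = [p*·123.0000 + (1−p*)·0.0000]/1.08 = 71.1806. B = V − Δ·S = -236.3194.
The time-0 hedge costs 71.1806, which is the no-arbitrage price.

(0,0): Delta=3.0750 Bond=-236.3194
V0=71.1806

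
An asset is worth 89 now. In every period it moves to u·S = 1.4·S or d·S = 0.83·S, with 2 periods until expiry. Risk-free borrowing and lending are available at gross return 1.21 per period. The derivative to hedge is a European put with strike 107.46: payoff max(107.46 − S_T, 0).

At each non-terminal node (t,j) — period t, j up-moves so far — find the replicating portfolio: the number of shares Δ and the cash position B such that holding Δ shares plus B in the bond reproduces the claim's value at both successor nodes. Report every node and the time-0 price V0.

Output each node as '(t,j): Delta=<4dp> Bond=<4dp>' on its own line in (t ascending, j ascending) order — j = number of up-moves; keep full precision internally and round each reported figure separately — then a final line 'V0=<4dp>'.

(0,0): Delta=-0.2725 Bond=28.9861
(1,0): Delta=-1.0000 Bond=88.8099
(1,1): Delta=-0.0569 Bond=8.2047
V0=4.7292

Risk-neutral probability p* = (R−d)/(u−d) = (1.21−0.83)/(1.4−0.83) = 0.6667.
Payoff layer (t=2): V(2,0)=46.1479, V(2,1)=4.0420, V(2,2)=0.0000
Node (1,0) S=73.8700: V=(p*·4.0420+(1−p*)·46.1479)/1.21=14.9399; Δ=(4.0420−46.1479)/(103.4180−61.3121)=-1.0000; B=V−Δ·S=88.8099
Node (1,1) S=124.6000: V=(p*·0.0000+(1−p*)·4.0420)/1.21=1.1135; Δ=(0.0000−4.0420)/(174.4400−103.4180)=-0.0569; B=V−Δ·S=8.2047
Node (0,0) S=89.0000: V=(p*·1.1135+(1−p*)·14.9399)/1.21=4.7292; Δ=(1.1135−14.9399)/(124.6000−73.8700)=-0.2725; B=V−Δ·S=28.9861
Check: Δ(0,0)·S0 + B(0,0) = 4.7292 = V0.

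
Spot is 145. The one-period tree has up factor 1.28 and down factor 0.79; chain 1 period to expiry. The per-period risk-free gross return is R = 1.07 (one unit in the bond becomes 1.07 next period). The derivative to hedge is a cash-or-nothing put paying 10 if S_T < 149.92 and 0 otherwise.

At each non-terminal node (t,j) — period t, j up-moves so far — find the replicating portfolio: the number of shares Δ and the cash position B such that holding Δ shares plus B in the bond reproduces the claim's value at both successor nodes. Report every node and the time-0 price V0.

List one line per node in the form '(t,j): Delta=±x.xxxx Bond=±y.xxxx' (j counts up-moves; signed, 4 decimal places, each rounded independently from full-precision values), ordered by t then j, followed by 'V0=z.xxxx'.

Since d<R<u, set p* = (R−d)/(u−d) = 0.5714; price each node as the discounted p*-expectation of its children.
Terminal payoffs: V(1,0)=10.0000, V(1,1)=0.0000
Node (0,0) S=145.0000: V=(p*·0.0000+(1−p*)·10.0000)/1.07=4.0053; Δ=(0.0000−10.0000)/(185.6000−114.5500)=-0.1407; B=V−Δ·S=24.4135
Each (Δ,B) replicates both successor values, so the strategy is self-financing and V0 is arbitrage-free.

(0,0): Delta=-0.1407 Bond=24.4135
V0=4.0053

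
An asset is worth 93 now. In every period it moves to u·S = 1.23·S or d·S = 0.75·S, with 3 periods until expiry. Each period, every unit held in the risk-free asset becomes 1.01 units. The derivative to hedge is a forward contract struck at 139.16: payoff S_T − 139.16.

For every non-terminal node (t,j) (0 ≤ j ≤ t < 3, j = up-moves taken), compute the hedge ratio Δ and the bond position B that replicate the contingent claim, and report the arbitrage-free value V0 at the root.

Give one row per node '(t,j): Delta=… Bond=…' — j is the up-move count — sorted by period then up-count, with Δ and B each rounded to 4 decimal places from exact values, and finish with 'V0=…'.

No-arbitrage ⇒ martingale measure with p* = (R−d)/(u−d) = 0.5417.
Payoff layer (t=3): V(3,0)=-99.9256, V(3,1)=-74.8156, V(3,2)=-33.6352, V(3,3)=33.9006
Node (2,0) S=52.3125: V=(p*·-74.8156+(1−p*)·-99.9256)/1.01=-85.4697; Δ=(-74.8156−-99.9256)/(64.3444−39.2344)=1.0000; B=V−Δ·S=-137.7822
Node (2,1) S=85.7925: V=(p*·-33.6352+(1−p*)·-74.8156)/1.01=-51.9897; Δ=(-33.6352−-74.8156)/(105.5248−64.3444)=1.0000; B=V−Δ·S=-137.7822
Node (2,2) S=140.6997: V=(p*·33.9006+(1−p*)·-33.6352)/1.01=2.9175; Δ=(33.9006−-33.6352)/(173.0606−105.5248)=1.0000; B=V−Δ·S=-137.7822
Node (1,0) S=69.7500: V=(p*·-51.9897+(1−p*)·-85.4697)/1.01=-66.6680; Δ=(-51.9897−-85.4697)/(85.7925−52.3125)=1.0000; B=V−Δ·S=-136.4180
Node (1,1) S=114.3900: V=(p*·2.9175+(1−p*)·-51.9897)/1.01=-22.0280; Δ=(2.9175−-51.9897)/(140.6997−85.7925)=1.0000; B=V−Δ·S=-136.4180
Node (0,0) S=93.0000: V=(p*·-22.0280+(1−p*)·-66.6680)/1.01=-42.0673; Δ=(-22.0280−-66.6680)/(114.3900−69.7500)=1.0000; B=V−Δ·S=-135.0673
The time-0 hedge costs -42.0673, which is the no-arbitrage price.

(0,0): Delta=1.0000 Bond=-135.0673
(1,0): Delta=1.0000 Bond=-136.4180
(1,1): Delta=1.0000 Bond=-136.4180
(2,0): Delta=1.0000 Bond=-137.7822
(2,1): Delta=1.0000 Bond=-137.7822
(2,2): Delta=1.0000 Bond=-137.7822
V0=-42.0673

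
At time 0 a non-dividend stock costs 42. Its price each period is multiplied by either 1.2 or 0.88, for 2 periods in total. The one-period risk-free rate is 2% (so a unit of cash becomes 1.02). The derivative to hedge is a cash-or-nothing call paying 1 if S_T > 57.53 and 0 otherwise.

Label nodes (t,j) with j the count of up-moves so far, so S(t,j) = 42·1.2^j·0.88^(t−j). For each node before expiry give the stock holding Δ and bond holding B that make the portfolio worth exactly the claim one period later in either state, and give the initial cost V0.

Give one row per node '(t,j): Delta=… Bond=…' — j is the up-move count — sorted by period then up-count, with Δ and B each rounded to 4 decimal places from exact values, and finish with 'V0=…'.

Risk-neutral probability p* = (R−d)/(u−d) = (1.02−0.88)/(1.2−0.88) = 0.4375.
Payoff layer (t=2): V(2,0)=0.0000, V(2,1)=0.0000, V(2,2)=1.0000
Node (1,0) S=36.9600: V=(p*·0.0000+(1−p*)·0.0000)/1.02=0.0000; Δ=(0.0000−0.0000)/(44.3520−32.5248)=0.0000; B=V−Δ·S=0.0000
Node (1,1) S=50.4000: V=(p*·1.0000+(1−p*)·0.0000)/1.02=0.4289; Δ=(1.0000−0.0000)/(60.4800−44.3520)=0.0620; B=V−Δ·S=-2.6961
Node (0,0) S=42.0000: V=(p*·0.4289+(1−p*)·0.0000)/1.02=0.1840; Δ=(0.4289−0.0000)/(50.4000−36.9600)=0.0319; B=V−Δ·S=-1.1564
Each (Δ,B) replicates both successor values, so the strategy is self-financing and V0 is arbitrage-free.

(0,0): Delta=0.0319 Bond=-1.1564
(1,0): Delta=0.0000 Bond=0.0000
(1,1): Delta=0.0620 Bond=-2.6961
V0=0.1840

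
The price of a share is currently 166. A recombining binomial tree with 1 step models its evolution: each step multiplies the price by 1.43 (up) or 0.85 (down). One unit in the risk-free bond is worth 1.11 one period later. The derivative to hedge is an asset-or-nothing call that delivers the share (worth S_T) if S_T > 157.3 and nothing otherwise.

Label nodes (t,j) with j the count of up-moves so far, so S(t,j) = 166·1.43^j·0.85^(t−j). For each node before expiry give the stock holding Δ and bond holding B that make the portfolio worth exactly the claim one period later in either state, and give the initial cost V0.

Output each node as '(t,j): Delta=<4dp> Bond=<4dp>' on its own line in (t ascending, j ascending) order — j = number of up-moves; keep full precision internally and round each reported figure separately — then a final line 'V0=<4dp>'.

The replicating-portfolio and risk-neutral prices coincide; use p* = (1.11−0.85)/(1.43−0.85) = 0.4483 for the latter.
Terminal values V(1,·): V(1,0)=0.0000, V(1,1)=237.3800
Node (0,0) S=166.0000: V=(p*·237.3800+(1−p*)·0.0000)/1.11=95.8664; Δ=(237.3800−0.0000)/(237.3800−141.1000)=2.4655; B=V−Δ·S=-313.4094
Self-financing check: at every node Δ·S+B equals the discounted successor values.

(0,0): Delta=2.4655 Bond=-313.4094
V0=95.8664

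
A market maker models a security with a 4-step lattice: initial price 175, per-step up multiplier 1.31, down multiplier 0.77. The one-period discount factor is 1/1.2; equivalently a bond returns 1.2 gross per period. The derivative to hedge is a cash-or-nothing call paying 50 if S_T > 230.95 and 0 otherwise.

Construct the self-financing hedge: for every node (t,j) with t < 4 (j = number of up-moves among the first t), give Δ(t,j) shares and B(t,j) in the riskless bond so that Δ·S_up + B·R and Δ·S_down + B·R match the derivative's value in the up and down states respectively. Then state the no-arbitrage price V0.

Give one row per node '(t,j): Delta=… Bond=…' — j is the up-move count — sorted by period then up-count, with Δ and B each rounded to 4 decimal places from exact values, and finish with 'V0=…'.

No-arbitrage ⇒ martingale measure with p* = (R−d)/(u−d) = 0.7963.
Terminal values V(4,·): V(4,0)=0.0000, V(4,1)=0.0000, V(4,2)=0.0000, V(4,3)=50.0000, V(4,4)=50.0000
  t=3,j=0: stock 79.8933 → up 104.6602 (V=0.0000), down 61.5178 (V=0.0000). Price 0.0000; hedge Δ=0.0000, bond B=0.0000.
  t=3,j=1: stock 135.9223 → up 178.0582 (V=0.0000), down 104.6602 (V=0.0000). Price 0.0000; hedge Δ=0.0000, bond B=0.0000.
  t=3,j=2: stock 231.2445 → up 302.9303 (V=50.0000), down 178.0582 (V=0.0000). Price 33.1790; hedge Δ=0.4004, bond B=-59.4136.
  t=3,j=3: stock 393.4159 → up 515.3749 (V=50.0000), down 302.9303 (V=50.0000). Price 41.6667; hedge Δ=0.0000, bond B=41.6667.
  t=2,j=0: stock 103.7575 → up 135.9223 (V=0.0000), down 79.8933 (V=0.0000). Price 0.0000; hedge Δ=0.0000, bond B=0.0000.
  t=2,j=1: stock 176.5225 → up 231.2445 (V=33.1790), down 135.9223 (V=0.0000). Price 22.0169; hedge Δ=0.3481, bond B=-39.4257.
  t=2,j=2: stock 300.3175 → up 393.4159 (V=41.6667), down 231.2445 (V=33.1790). Price 33.2814; hedge Δ=0.0523, bond B=17.5635.
  t=1,j=0: stock 134.7500 → up 176.5225 (V=22.0169), down 103.7575 (V=0.0000). Price 14.6100; hedge Δ=0.3026, bond B=-26.1621.
  t=1,j=1: stock 229.2500 → up 300.3175 (V=33.2814), down 176.5225 (V=22.0169). Price 25.8223; hedge Δ=0.0910, bond B=4.9622.
  t=0,j=0: stock 175.0000 → up 229.2500 (V=25.8223), down 134.7500 (V=14.6100). Price 19.6153; hedge Δ=0.1186, bond B=-1.1483.
Each (Δ,B) replicates both successor values, so the strategy is self-financing and V0 is arbitrage-free.

(0,0): Delta=0.1186 Bond=-1.1483
(1,0): Delta=0.3026 Bond=-26.1621
(1,1): Delta=0.0910 Bond=4.9622
(2,0): Delta=0.0000 Bond=0.0000
(2,1): Delta=0.3481 Bond=-39.4257
(2,2): Delta=0.0523 Bond=17.5635
(3,0): Delta=0.0000 Bond=0.0000
(3,1): Delta=0.0000 Bond=0.0000
(3,2): Delta=0.4004 Bond=-59.4136
(3,3): Delta=0.0000 Bond=41.6667
V0=19.6153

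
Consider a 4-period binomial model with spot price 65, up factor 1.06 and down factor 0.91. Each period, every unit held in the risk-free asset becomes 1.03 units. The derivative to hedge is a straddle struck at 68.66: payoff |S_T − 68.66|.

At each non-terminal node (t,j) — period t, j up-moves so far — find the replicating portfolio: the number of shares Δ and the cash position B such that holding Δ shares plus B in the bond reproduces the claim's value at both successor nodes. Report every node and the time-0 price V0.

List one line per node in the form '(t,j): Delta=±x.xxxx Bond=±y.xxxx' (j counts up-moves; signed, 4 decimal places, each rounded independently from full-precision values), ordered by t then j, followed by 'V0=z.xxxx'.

(0,0): Delta=0.2450 Bond=-8.8682
(1,0): Delta=-0.7568 Bond=50.1232
(1,1): Delta=0.4601 Bond=-23.9486
(2,0): Delta=-1.0000 Bond=64.7186
(2,1): Delta=-0.7046 Bond=48.3539
(2,2): Delta=0.7100 Bond=-42.9224
(3,0): Delta=-1.0000 Bond=66.6602
(3,1): Delta=-1.0000 Bond=66.6602
(3,2): Delta=-0.6412 Bond=45.5906
(3,3): Delta=1.0000 Bond=-66.6602
V0=7.0592

Risk-neutral probability p* = (R−d)/(u−d) = (1.03−0.91)/(1.06−0.91) = 0.8000.
Terminal payoffs: V(4,0)=24.0863, V(4,1)=16.7390, V(4,2)=8.1805, V(4,3)=1.7886, V(4,4)=13.4010
  t=3,j=0: stock 48.9821 → up 51.9210 (V=16.7390), down 44.5737 (V=24.0863). Price 17.6781; hedge Δ=-1.0000, bond B=66.6602.
  t=3,j=1: stock 57.0561 → up 60.4795 (V=8.1805), down 51.9210 (V=16.7390). Price 9.6041; hedge Δ=-1.0000, bond B=66.6602.
  t=3,j=2: stock 66.4609 → up 70.4486 (V=1.7886), down 60.4795 (V=8.1805). Price 2.9777; hedge Δ=-0.6412, bond B=45.5906.
  t=3,j=3: stock 77.4160 → up 82.0610 (V=13.4010), down 70.4486 (V=1.7886). Price 10.7558; hedge Δ=1.0000, bond B=-66.6602.
  t=2,j=0: stock 53.8265 → up 57.0561 (V=9.6041), down 48.9821 (V=17.6781). Price 10.8921; hedge Δ=-1.0000, bond B=64.7186.
  t=2,j=1: stock 62.6990 → up 66.4609 (V=2.9777), down 57.0561 (V=9.6041). Price 4.1776; hedge Δ=-0.7046, bond B=48.3539.
  t=2,j=2: stock 73.0340 → up 77.4160 (V=10.7558), down 66.4609 (V=2.9777). Price 8.9322; hedge Δ=0.7100, bond B=-42.9224.
  t=1,j=0: stock 59.1500 → up 62.6990 (V=4.1776), down 53.8265 (V=10.8921). Price 5.3597; hedge Δ=-0.7568, bond B=50.1232.
  t=1,j=1: stock 68.9000 → up 73.0340 (V=8.9322), down 62.6990 (V=4.1776). Price 7.7489; hedge Δ=0.4601, bond B=-23.9486.
  t=0,j=0: stock 65.0000 → up 68.9000 (V=7.7489), down 59.1500 (V=5.3597). Price 7.0592; hedge Δ=0.2450, bond B=-8.8682.
Root portfolio cost Δ·65+B reproduces V0=7.0592.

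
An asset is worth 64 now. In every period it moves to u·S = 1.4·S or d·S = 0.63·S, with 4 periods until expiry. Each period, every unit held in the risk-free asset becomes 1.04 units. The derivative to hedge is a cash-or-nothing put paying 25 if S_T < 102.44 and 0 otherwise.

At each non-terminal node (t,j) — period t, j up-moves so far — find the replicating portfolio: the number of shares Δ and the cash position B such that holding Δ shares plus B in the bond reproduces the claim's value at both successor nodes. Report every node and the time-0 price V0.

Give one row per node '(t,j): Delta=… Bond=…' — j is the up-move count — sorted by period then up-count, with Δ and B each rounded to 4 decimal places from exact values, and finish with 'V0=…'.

Under the risk-neutral measure, an up-move has probability p* = (R−d)/(u−d) = 0.5325 and values discount at R = 1.04.
Terminal values V(4,·): V(4,0)=25.0000, V(4,1)=25.0000, V(4,2)=25.0000, V(4,3)=0.0000, V(4,4)=0.0000
  t=3,j=0: stock 16.0030 → up 22.4042 (V=25.0000), down 10.0819 (V=25.0000). Price 24.0385; hedge Δ=0.0000, bond B=24.0385.
  t=3,j=1: stock 35.5622 → up 49.7871 (V=25.0000), down 22.4042 (V=25.0000). Price 24.0385; hedge Δ=0.0000, bond B=24.0385.
  t=3,j=2: stock 79.0272 → up 110.6381 (V=0.0000), down 49.7871 (V=25.0000). Price 11.2388; hedge Δ=-0.4108, bond B=43.7063.
  t=3,j=3: stock 175.6160 → up 245.8624 (V=0.0000), down 110.6381 (V=0.0000). Price 0.0000; hedge Δ=0.0000, bond B=0.0000.
  t=2,j=0: stock 25.4016 → up 35.5622 (V=24.0385), down 16.0030 (V=24.0385). Price 23.1139; hedge Δ=0.0000, bond B=23.1139.
  t=2,j=1: stock 56.4480 → up 79.0272 (V=11.2388), down 35.5622 (V=24.0385). Price 16.5606; hedge Δ=-0.2945, bond B=33.1836.
  t=2,j=2: stock 125.4400 → up 175.6160 (V=0.0000), down 79.0272 (V=11.2388). Price 5.0524; hedge Δ=-0.1164, bond B=19.6482.
  t=1,j=0: stock 40.3200 → up 56.4480 (V=16.5606), down 25.4016 (V=23.1139). Price 18.8697; hedge Δ=-0.2111, bond B=27.3805.
  t=1,j=1: stock 89.6000 → up 125.4400 (V=5.0524), down 56.4480 (V=16.5606). Price 10.0316; hedge Δ=-0.1668, bond B=24.9773.
  t=0,j=0: stock 64.0000 → up 89.6000 (V=10.0316), down 40.3200 (V=18.8697). Price 13.6189; hedge Δ=-0.1793, bond B=25.0970.
The time-0 hedge costs 13.6189, which is the no-arbitrage price.

(0,0): Delta=-0.1793 Bond=25.0970
(1,0): Delta=-0.2111 Bond=27.3805
(1,1): Delta=-0.1668 Bond=24.9773
(2,0): Delta=0.0000 Bond=23.1139
(2,1): Delta=-0.2945 Bond=33.1836
(2,2): Delta=-0.1164 Bond=19.6482
(3,0): Delta=0.0000 Bond=24.0385
(3,1): Delta=0.0000 Bond=24.0385
(3,2): Delta=-0.4108 Bond=43.7063
(3,3): Delta=0.0000 Bond=0.0000
V0=13.6189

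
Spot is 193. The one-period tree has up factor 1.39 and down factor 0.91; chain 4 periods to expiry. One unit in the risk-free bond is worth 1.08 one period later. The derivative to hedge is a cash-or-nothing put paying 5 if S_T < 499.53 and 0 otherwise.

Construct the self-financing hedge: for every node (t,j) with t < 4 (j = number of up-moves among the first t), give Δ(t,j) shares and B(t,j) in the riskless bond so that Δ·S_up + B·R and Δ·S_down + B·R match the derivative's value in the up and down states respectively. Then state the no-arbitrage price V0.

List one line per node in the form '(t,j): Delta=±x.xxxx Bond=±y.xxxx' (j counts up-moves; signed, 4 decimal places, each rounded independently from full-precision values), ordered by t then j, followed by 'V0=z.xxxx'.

The replicating-portfolio and risk-neutral prices coincide; use p* = (1.08−0.91)/(1.39−0.91) = 0.3542 for the latter.
Terminal payoffs: V(4,0)=5.0000, V(4,1)=5.0000, V(4,2)=5.0000, V(4,3)=5.0000, V(4,4)=0.0000
Node (3,0) S=145.4392: V=(p*·5.0000+(1−p*)·5.0000)/1.08=4.6296; Δ=(5.0000−5.0000)/(202.1605−132.3497)=0.0000; B=V−Δ·S=4.6296
Node (3,1) S=222.1544: V=(p*·5.0000+(1−p*)·5.0000)/1.08=4.6296; Δ=(5.0000−5.0000)/(308.7946−202.1605)=0.0000; B=V−Δ·S=4.6296
Node (3,2) S=339.3347: V=(p*·5.0000+(1−p*)·5.0000)/1.08=4.6296; Δ=(5.0000−5.0000)/(471.6753−308.7946)=0.0000; B=V−Δ·S=4.6296
Node (3,3) S=518.3245: V=(p*·0.0000+(1−p*)·5.0000)/1.08=2.9900; Δ=(0.0000−5.0000)/(720.4710−471.6753)=-0.0201; B=V−Δ·S=13.4066
Node (2,0) S=159.8233: V=(p*·4.6296+(1−p*)·4.6296)/1.08=4.2867; Δ=(4.6296−4.6296)/(222.1544−145.4392)=0.0000; B=V−Δ·S=4.2867
Node (2,1) S=244.1257: V=(p*·4.6296+(1−p*)·4.6296)/1.08=4.2867; Δ=(4.6296−4.6296)/(339.3347−222.1544)=0.0000; B=V−Δ·S=4.2867
Node (2,2) S=372.8953: V=(p*·2.9900+(1−p*)·4.6296)/1.08=3.7490; Δ=(2.9900−4.6296)/(518.3245−339.3347)=-0.0092; B=V−Δ·S=7.1650
Node (1,0) S=175.6300: V=(p*·4.2867+(1−p*)·4.2867)/1.08=3.9692; Δ=(4.2867−4.2867)/(244.1257−159.8233)=0.0000; B=V−Δ·S=3.9692
Node (1,1) S=268.2700: V=(p*·3.7490+(1−p*)·4.2867)/1.08=3.7928; Δ=(3.7490−4.2867)/(372.8953−244.1257)=-0.0042; B=V−Δ·S=4.9130
Node (0,0) S=193.0000: V=(p*·3.7928+(1−p*)·3.9692)/1.08=3.6173; Δ=(3.7928−3.9692)/(268.2700−175.6300)=-0.0019; B=V−Δ·S=3.9847
Root portfolio cost Δ·193+B reproduces V0=3.6173.

(0,0): Delta=-0.0019 Bond=3.9847
(1,0): Delta=0.0000 Bond=3.9692
(1,1): Delta=-0.0042 Bond=4.9130
(2,0): Delta=0.0000 Bond=4.2867
(2,1): Delta=0.0000 Bond=4.2867
(2,2): Delta=-0.0092 Bond=7.1650
(3,0): Delta=0.0000 Bond=4.6296
(3,1): Delta=0.0000 Bond=4.6296
(3,2): Delta=0.0000 Bond=4.6296
(3,3): Delta=-0.0201 Bond=13.4066
V0=3.6173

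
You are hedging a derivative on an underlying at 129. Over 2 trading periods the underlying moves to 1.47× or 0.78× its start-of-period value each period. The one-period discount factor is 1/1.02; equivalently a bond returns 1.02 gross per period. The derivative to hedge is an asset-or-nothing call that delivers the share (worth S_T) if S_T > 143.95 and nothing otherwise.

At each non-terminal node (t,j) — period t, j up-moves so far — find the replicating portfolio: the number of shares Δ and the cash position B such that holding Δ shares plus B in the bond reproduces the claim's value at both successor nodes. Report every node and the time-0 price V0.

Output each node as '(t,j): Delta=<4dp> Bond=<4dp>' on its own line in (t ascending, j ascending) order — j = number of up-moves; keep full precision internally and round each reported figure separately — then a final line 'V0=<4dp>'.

No-arbitrage ⇒ martingale measure with p* = (R−d)/(u−d) = 0.3478.
At expiry t=2: V(2,0)=0.0000, V(2,1)=147.9114, V(2,2)=278.7561
Node (1,0) S=100.6200: V=(p*·147.9114+(1−p*)·0.0000)/1.02=50.4387; Δ=(147.9114−0.0000)/(147.9114−78.4836)=2.1304; B=V−Δ·S=-163.9257
Node (1,1) S=189.6300: V=(p*·278.7561+(1−p*)·147.9114)/1.02=189.6300; Δ=(278.7561−147.9114)/(278.7561−147.9114)=1.0000; B=V−Δ·S=0.0000
Node (0,0) S=129.0000: V=(p*·189.6300+(1−p*)·50.4387)/1.02=96.9148; Δ=(189.6300−50.4387)/(189.6300−100.6200)=1.5638; B=V−Δ·S=-104.8118
Root portfolio cost Δ·129+B reproduces V0=96.9148.

(0,0): Delta=1.5638 Bond=-104.8118
(1,0): Delta=2.1304 Bond=-163.9257
(1,1): Delta=1.0000 Bond=0.0000
V0=96.9148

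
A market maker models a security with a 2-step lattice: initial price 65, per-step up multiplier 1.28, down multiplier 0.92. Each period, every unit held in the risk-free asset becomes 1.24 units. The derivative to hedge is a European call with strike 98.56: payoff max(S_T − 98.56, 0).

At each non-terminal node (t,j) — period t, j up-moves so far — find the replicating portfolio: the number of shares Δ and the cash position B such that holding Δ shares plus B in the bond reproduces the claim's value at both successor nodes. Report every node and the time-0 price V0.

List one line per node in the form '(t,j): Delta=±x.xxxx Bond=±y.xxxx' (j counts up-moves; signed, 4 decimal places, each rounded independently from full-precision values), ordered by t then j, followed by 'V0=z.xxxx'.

Since d<R<u, set p* = (R−d)/(u−d) = 0.8889; price each node as the discounted p*-expectation of its children.
Terminal payoffs: V(2,0)=0.0000, V(2,1)=0.0000, V(2,2)=7.9360
Node (1,0) S=59.8000: V=(p*·0.0000+(1−p*)·0.0000)/1.24=0.0000; Δ=(0.0000−0.0000)/(76.5440−55.0160)=0.0000; B=V−Δ·S=0.0000
Node (1,1) S=83.2000: V=(p*·7.9360+(1−p*)·0.0000)/1.24=5.6889; Δ=(7.9360−0.0000)/(106.4960−76.5440)=0.2650; B=V−Δ·S=-16.3556
Node (0,0) S=65.0000: V=(p*·5.6889+(1−p*)·0.0000)/1.24=4.0781; Δ=(5.6889−0.0000)/(83.2000−59.8000)=0.2431; B=V−Δ·S=-11.7244
Root portfolio cost Δ·65+B reproduces V0=4.0781.

(0,0): Delta=0.2431 Bond=-11.7244
(1,0): Delta=0.0000 Bond=0.0000
(1,1): Delta=0.2650 Bond=-16.3556
V0=4.0781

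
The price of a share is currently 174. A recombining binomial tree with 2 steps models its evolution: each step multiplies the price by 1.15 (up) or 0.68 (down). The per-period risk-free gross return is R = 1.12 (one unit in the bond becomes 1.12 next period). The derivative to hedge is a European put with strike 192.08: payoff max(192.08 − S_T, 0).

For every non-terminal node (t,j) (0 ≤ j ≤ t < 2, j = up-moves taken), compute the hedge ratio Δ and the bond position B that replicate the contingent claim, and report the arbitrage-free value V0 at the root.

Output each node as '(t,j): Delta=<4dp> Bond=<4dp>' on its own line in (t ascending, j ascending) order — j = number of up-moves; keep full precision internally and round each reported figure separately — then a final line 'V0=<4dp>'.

Under the risk-neutral measure, an up-move has probability p* = (R−d)/(u−d) = 0.9362 and values discount at R = 1.12.
Terminal values V(2,·): V(2,0)=111.6224, V(2,1)=56.0120, V(2,2)=0.0000
Node (1,0) S=118.3200: V=(p*·56.0120+(1−p*)·111.6224)/1.12=53.1800; Δ=(56.0120−111.6224)/(136.0680−80.4576)=-1.0000; B=V−Δ·S=171.5000
Node (1,1) S=200.1000: V=(p*·0.0000+(1−p*)·56.0120)/1.12=3.1922; Δ=(0.0000−56.0120)/(230.1150−136.0680)=-0.5956; B=V−Δ·S=122.3666
Node (0,0) S=174.0000: V=(p*·3.1922+(1−p*)·53.1800)/1.12=5.6990; Δ=(3.1922−53.1800)/(200.1000−118.3200)=-0.6112; B=V−Δ·S=112.0561
Check: Δ(0,0)·S0 + B(0,0) = 5.6990 = V0.

(0,0): Delta=-0.6112 Bond=112.0561
(1,0): Delta=-1.0000 Bond=171.5000
(1,1): Delta=-0.5956 Bond=122.3666
V0=5.6990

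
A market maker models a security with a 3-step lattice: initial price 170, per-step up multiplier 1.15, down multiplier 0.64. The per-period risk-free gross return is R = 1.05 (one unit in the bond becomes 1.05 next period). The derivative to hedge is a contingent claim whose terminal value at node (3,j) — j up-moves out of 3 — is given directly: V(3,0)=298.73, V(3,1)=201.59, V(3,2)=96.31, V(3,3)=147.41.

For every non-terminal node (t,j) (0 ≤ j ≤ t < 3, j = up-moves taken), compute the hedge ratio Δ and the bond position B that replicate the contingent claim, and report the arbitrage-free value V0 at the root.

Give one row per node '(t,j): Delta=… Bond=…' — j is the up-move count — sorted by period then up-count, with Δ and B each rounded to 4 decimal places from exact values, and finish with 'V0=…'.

Under the risk-neutral measure, an up-move has probability p* = (R−d)/(u−d) = 0.8039 and values discount at R = 1.05.
At expiry t=3: V(3,0)=298.7300, V(3,1)=201.5900, V(3,2)=96.3100, V(3,3)=147.4100
Node (2,0) S=69.6320: V=(p*·201.5900+(1−p*)·298.7300)/1.05=210.1305; Δ=(201.5900−298.7300)/(80.0768−44.5645)=-2.7354; B=V−Δ·S=400.6011
Node (2,1) S=125.1200: V=(p*·96.3100+(1−p*)·201.5900)/1.05=111.3839; Δ=(96.3100−201.5900)/(143.8880−80.0768)=-1.6499; B=V−Δ·S=317.8153
Node (2,2) S=224.8250: V=(p*·147.4100+(1−p*)·96.3100)/1.05=130.8480; Δ=(147.4100−96.3100)/(258.5487−143.8880)=0.4457; B=V−Δ·S=30.6519
Node (1,0) S=108.8000: V=(p*·111.3839+(1−p*)·210.1305)/1.05=124.5200; Δ=(111.3839−210.1305)/(125.1200−69.6320)=-1.7796; B=V−Δ·S=318.1408
Node (1,1) S=195.5000: V=(p*·130.8480+(1−p*)·111.3839)/1.05=120.9824; Δ=(130.8480−111.3839)/(224.8250−125.1200)=0.1952; B=V−Δ·S=82.8176
Node (0,0) S=170.0000: V=(p*·120.9824+(1−p*)·124.5200)/1.05=115.8819; Δ=(120.9824−124.5200)/(195.5000−108.8000)=-0.0408; B=V−Δ·S=122.8185
Each (Δ,B) replicates both successor values, so the strategy is self-financing and V0 is arbitrage-free.

(0,0): Delta=-0.0408 Bond=122.8185
(1,0): Delta=-1.7796 Bond=318.1408
(1,1): Delta=0.1952 Bond=82.8176
(2,0): Delta=-2.7354 Bond=400.6011
(2,1): Delta=-1.6499 Bond=317.8153
(2,2): Delta=0.4457 Bond=30.6519
V0=115.8819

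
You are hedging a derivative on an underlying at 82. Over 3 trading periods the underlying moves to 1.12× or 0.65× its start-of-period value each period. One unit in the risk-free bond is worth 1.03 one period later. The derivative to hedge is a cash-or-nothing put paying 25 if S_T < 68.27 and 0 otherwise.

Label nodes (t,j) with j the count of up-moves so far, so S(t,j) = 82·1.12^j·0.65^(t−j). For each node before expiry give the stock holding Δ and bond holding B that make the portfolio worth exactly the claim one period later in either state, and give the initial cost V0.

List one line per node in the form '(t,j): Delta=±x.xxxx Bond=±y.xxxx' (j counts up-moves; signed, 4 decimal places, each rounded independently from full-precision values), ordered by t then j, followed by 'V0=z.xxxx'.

The replicating-portfolio and risk-neutral prices coincide; use p* = (1.03−0.65)/(1.12−0.65) = 0.8085 for the latter.
Terminal payoffs: V(3,0)=25.0000, V(3,1)=25.0000, V(3,2)=25.0000, V(3,3)=0.0000
  t=2,j=0: stock 34.6450 → up 38.8024 (V=25.0000), down 22.5193 (V=25.0000). Price 24.2718; hedge Δ=0.0000, bond B=24.2718.
  t=2,j=1: stock 59.6960 → up 66.8595 (V=25.0000), down 38.8024 (V=25.0000). Price 24.2718; hedge Δ=0.0000, bond B=24.2718.
  t=2,j=2: stock 102.8608 → up 115.2041 (V=0.0000), down 66.8595 (V=25.0000). Price 4.6478; hedge Δ=-0.5171, bond B=57.8393.
  t=1,j=0: stock 53.3000 → up 59.6960 (V=24.2718), down 34.6450 (V=24.2718). Price 23.5649; hedge Δ=0.0000, bond B=23.5649.
  t=1,j=1: stock 91.8400 → up 102.8608 (V=4.6478), down 59.6960 (V=24.2718). Price 8.1608; hedge Δ=-0.4546, bond B=49.9141.
  t=0,j=0: stock 82.0000 → up 91.8400 (V=8.1608), down 53.3000 (V=23.5649). Price 10.7869; hedge Δ=-0.3997, bond B=43.5616.
Check: Δ(0,0)·S0 + B(0,0) = 10.7869 = V0.

(0,0): Delta=-0.3997 Bond=43.5616
(1,0): Delta=0.0000 Bond=23.5649
(1,1): Delta=-0.4546 Bond=49.9141
(2,0): Delta=0.0000 Bond=24.2718
(2,1): Delta=0.0000 Bond=24.2718
(2,2): Delta=-0.5171 Bond=57.8393
V0=10.7869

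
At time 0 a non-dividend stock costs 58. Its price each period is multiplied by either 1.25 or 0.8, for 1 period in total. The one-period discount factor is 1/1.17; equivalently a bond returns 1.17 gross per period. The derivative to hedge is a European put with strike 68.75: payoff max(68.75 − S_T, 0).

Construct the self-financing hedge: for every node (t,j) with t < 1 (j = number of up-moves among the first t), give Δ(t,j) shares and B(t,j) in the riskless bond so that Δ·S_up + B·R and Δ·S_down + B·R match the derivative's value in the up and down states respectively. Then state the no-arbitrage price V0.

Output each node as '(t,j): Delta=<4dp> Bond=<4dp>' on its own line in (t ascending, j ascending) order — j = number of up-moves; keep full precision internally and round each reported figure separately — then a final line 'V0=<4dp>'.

(0,0): Delta=-0.8563 Bond=53.0627
V0=3.3960

No-arbitrage ⇒ martingale measure with p* = (R−d)/(u−d) = 0.8222.
Terminal values V(1,·): V(1,0)=22.3500, V(1,1)=0.0000
(0,0): S=58.0000. Δ = (V_up−V_dn)/(S_up−S_dn) = (0.0000−22.3500)/(72.5000−46.4000) = -0.8563. V = [p*·0.0000 + (1−p*)·22.3500]/1.17 = 3.3960. B = V − Δ·S = 53.0627.
Check: Δ(0,0)·S0 + B(0,0) = 3.3960 = V0.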